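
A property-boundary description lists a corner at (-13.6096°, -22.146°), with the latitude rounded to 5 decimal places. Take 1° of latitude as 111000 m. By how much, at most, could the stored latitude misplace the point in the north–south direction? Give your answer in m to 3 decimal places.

0.555 m

Rounding to 5 decimal places leaves the latitude within ±5e-06° of the true value.
So the N–S error is at most 5e-06 × 111000 = 0.555 m.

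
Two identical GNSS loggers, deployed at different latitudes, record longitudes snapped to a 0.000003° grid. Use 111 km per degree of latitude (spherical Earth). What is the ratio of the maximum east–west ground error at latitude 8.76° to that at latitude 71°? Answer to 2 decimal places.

With a 0.000003° grid the true value lies within half a step, ±0.000003°/2 = ±1.5e-06°, of the stored one.
At 8.76°: 1.5e-06° × 111000 × cos 8.76° = 1.5e-06 × 111000 × 0.9883 ≈ 0.16456 m.
At 71°: 1.5e-06° × 111000 × cos 71° = 1.5e-06 × 111000 × 0.3256 ≈ 0.054207 m.
The ratio reduces to cos 8.76° / cos 71° = 0.9883/0.3256 ≈ 3.0357.

3.04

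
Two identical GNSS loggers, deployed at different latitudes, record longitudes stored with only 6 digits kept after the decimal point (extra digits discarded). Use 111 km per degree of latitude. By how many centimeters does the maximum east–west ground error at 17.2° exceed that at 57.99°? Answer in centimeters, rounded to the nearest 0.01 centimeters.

Truncating at 6 decimal places can drop up to a full unit in the last place, so the longitude may be off by as much as 1e-06°.
At 17.2°: 1e-06° × 111000 × cos 17.2° = 1e-06 × 111000 × 0.9553 ≈ 0.10604 m.
Error at 57.99° = 1e-06° × 111000 × cos 57.99° ≈ 0.111 × 0.5301 = 0.058837 m.
Difference: 0.10604 − 0.058837 = 0.047198 m.
That is 0.0471984 m = 4.7198 cm.

4.72 centimeters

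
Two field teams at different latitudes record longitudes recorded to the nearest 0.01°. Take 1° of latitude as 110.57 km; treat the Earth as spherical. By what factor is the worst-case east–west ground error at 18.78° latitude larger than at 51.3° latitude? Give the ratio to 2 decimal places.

1.51

Rounding to 2 decimal places leaves the longitude within ±0.005° of the true value.
Error at 18.78° = 0.005° × 110570 × cos 18.78° ≈ 552.85 × 0.9468 = 523.42 m.
At 51.3°: 0.005° × 110570 × cos 51.3° = 0.005 × 110570 × 0.6252 ≈ 345.67 m.
The ratio reduces to cos 18.78° / cos 51.3° = 0.9468/0.6252 ≈ 1.5142.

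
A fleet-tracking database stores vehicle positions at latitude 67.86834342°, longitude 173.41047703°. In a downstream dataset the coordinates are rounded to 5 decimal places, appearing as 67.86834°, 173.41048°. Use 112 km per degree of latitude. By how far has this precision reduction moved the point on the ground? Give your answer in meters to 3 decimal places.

The latitude changed by +0.00000342° and the longitude by -0.00000297°.
North–south shift: 0.00000342 × 112000 = 0.38304 m.
E–W at 67.8683°: -0.00000297° × 112000 × cos 67.8683° = -0.00000297 × 112000 × 0.3767 ≈ -0.125318 m.
Combined displacement = (0.38304² + 0.125318²)^½ ≈ 0.403019 m.

0.403 meters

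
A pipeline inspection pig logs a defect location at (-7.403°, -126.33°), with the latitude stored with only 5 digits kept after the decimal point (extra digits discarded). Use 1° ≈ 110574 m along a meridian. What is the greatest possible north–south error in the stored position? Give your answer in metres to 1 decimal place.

Truncating at 5 decimal places can drop up to a full unit in the last place, so the latitude may be off by as much as 1e-05°.
So the N–S error is at most 1e-05 × 110574 = 1.10574 m.

1.1 metres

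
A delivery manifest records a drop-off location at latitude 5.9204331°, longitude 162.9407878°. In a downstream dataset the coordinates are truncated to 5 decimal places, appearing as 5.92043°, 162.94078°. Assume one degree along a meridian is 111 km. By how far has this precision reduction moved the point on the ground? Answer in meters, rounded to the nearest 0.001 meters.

0.927 meters

The latitude changed by +0.0000031° and the longitude by +0.0000078°.
North–south shift: 0.0000031 × 111000 = 0.3441 m.
East–west at this latitude: 0.0000078° × 111000 × cos 5.92043° ≈ 0.0000078 × 110408 = 0.861182 m.
Hypotenuse of the two orthogonal shifts: √(0.3441² + 0.861182²) = 0.927383 m.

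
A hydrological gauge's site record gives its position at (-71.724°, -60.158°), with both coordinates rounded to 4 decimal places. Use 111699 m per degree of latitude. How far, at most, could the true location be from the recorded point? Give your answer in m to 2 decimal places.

5.85 m

Rounding to 4 decimal places leaves each coordinate within ±5e-05° of the true value.
Latitude error → 5e-05 × 111699 = 5.58495 m along the meridian.
Longitude error → 5e-05 × 111699 × cos 71.724° = 5e-05 × 111699 × 0.3136 ≈ 1.75141 m.
Worst case both components are at the extreme and orthogonal: √(5.58495² + 1.75141²) ≈ 5.85313 m.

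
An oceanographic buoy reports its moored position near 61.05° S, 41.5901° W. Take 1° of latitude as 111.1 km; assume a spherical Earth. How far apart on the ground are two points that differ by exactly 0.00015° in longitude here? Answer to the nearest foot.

At 61.05° a degree of longitude is 111100 × cos 61.05° ≈ 53777.5 m, so 0.00015° corresponds to 8.06663 m.
Converting: 8.06663 m × 3.2808 ft/m ≈ 26.465 ft.

26 feet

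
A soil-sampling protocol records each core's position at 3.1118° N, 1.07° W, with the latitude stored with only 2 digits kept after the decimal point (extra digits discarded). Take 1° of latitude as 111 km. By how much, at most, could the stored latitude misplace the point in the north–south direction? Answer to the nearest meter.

Truncating at 2 decimal places can drop up to a full unit in the last place, so the latitude may be off by as much as 0.01°.
So the N–S error is at most 0.01 × 111000 = 1110 m.

1110 meters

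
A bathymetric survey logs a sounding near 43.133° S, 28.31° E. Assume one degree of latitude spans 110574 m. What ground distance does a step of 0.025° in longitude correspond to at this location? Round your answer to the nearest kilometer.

One degree of longitude here spans 110574 × cos 43.133° = 110574 × 0.7298 ≈ 80693.4 m; 0.025° of that is 2017.34 m.
That is 2017.34 m = 2.0173 km.

2 kilometers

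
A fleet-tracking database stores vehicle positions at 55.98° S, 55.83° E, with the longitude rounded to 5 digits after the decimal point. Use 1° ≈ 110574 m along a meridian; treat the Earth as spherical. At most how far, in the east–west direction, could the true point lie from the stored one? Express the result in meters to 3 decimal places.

0.309 meters

Rounding to 5 decimal places leaves the longitude within ±5e-06° of the true value.
Parallels shrink by cos φ, so at 55.98° a degree of longitude is 110574 × 0.5595 ≈ 61864.2 m.
East–west error: 5e-06° × 61864.2 m/° ≈ 0.309321 m.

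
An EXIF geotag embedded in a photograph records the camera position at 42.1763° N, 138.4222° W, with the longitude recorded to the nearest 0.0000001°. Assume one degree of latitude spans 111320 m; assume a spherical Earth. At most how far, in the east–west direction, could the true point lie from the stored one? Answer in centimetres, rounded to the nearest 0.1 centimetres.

0.4 centimetres

Rounding to 7 decimal places leaves the longitude within ±5e-08° of the true value.
Parallels shrink by cos φ, so at 42.1763° a degree of longitude is 111320 × 0.7411 ≈ 82497.3 m.
So at most 5e-08° × 82497.3 ≈ 0.00412486 m east–west.
That is 0.00412486 m = 0.41249 cm.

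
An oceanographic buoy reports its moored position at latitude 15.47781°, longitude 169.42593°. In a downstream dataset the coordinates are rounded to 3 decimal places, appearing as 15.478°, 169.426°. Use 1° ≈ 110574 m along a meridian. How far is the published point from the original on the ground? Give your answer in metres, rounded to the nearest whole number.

Δlat = 15.47781 − 15.478 = -0.00019°; Δlon = 169.42593 − 169.426 = -0.00007°.
N–S: -0.00019° × 110574 m/° = -21.0091 m.
East–west at this latitude: -0.00007° × 110574 × cos 15.478° ≈ -0.00007 × 106564 = -7.45947 m.
Distance: √(21.0091² + 7.45947²) ≈ 22.294 m.

22 metres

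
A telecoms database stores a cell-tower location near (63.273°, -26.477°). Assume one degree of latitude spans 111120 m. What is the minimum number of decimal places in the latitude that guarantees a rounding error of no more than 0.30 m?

6

One degree of latitude covers 111120 m.
N decimal places → at most half a unit in the last place, 0.5 × 10⁻ᴺ° = 111120/2 × 10⁻ᴺ m.
Setting 55560 × 10⁻ᴺ ≤ 0.30 gives 10ᴺ ≥ 1.852e+05, i.e. N ≥ 5.27.
So 6 decimal places suffice (0.0556 m); 5 would allow up to 0.556 m.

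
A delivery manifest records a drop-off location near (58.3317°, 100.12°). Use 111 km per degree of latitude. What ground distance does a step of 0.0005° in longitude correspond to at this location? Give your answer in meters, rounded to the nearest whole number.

29 meters

0.0005° of longitude at 58.3317° is 0.0005 × 111000 × cos 58.3317° ≈ 0.0005 × 58275.1 = 29.1375 m.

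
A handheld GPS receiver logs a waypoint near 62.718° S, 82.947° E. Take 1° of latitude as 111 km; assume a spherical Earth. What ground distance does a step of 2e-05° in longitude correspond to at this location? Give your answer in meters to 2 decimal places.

1.02 meters

One degree of longitude here spans 111000 × cos 62.718° = 111000 × 0.4584 ≈ 50879.1 m; 2e-05° of that is 1.01758 m.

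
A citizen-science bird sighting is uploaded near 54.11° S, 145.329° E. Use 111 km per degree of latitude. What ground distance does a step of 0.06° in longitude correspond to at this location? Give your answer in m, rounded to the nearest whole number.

0.06° of longitude at 54.11° is 0.06 × 111000 × cos 54.11° ≈ 0.06 × 65071.6 = 3904.3 m.

3904 m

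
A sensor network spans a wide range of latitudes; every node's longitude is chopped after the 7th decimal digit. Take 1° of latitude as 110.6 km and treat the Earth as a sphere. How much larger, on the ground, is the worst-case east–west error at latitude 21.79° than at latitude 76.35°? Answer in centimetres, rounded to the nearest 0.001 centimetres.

Truncating at 7 decimal places can drop up to a full unit in the last place, so the longitude may be off by as much as 1e-07°.
At 21.79°: 1e-07° × 110600 × cos 21.79° = 1e-07 × 110600 × 0.9286 ≈ 0.01027 m.
At 76.35°: 1e-07° × 110600 × cos 76.35° = 1e-07 × 110600 × 0.2360 ≈ 0.0026101 m.
So the lower-latitude error exceeds the higher by 0.01027 − 0.0026101 = 0.0076597 m.
That is 0.00765972 m = 0.76597 cm.

0.766 centimetres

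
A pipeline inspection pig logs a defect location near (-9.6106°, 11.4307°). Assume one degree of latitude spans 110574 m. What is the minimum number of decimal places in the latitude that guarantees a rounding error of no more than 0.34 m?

6

One degree of latitude covers 110574 m.
With N decimal places the half-ulp bound is 0.5·10⁻ᴺ°, or 0.5·10⁻ᴺ × 110574 m on the ground.
Need 0.5 × 110574 × 10⁻ᴺ ≤ 0.34 → 10⁻ᴺ ≤ 6.150e-06, so N ≥ 5.21.
At 5 places the error can reach 0.553 m, but 6 places keeps it to 0.0553 m.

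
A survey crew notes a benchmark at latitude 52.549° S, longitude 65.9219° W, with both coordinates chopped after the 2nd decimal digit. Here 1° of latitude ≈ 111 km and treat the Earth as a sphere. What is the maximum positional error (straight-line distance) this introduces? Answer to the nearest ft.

4262 ft

Truncating at 2 decimal places can drop up to a full unit in the last place, so each coordinate may be off by as much as 0.01°.
N–S: 0.01° × 111000 m/° = 1110 m.
Longitude error → 0.01 × 111000 × cos 52.549° = 0.01 × 111000 × 0.6081 ≈ 674.972 m.
The two errors are perpendicular, so the maximum displacement is √(1110² + 674.972²) ≈ 1299.11 m.
In feet: 1299.11 m ÷ 0.3048 ≈ 4262.2 ft.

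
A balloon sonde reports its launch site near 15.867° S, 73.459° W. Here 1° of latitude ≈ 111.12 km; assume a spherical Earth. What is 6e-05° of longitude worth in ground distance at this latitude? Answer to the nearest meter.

6 meters

One degree of longitude here spans 111120 × cos 15.867° = 111120 × 0.9619 ≈ 106886 m; 6e-05° of that is 6.41317 m.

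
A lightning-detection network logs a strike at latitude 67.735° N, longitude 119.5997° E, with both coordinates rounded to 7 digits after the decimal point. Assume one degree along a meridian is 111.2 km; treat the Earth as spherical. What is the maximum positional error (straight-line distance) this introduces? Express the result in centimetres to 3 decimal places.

0.595 centimetres

Rounding to 7 decimal places leaves each coordinate within ±5e-08° of the true value.
North–south component: 5e-08° × 111200 = 0.00556 m.
Longitude error → 5e-08 × 111200 × cos 67.735° = 5e-08 × 111200 × 0.3789 ≈ 0.00210663 m.
The two errors are perpendicular, so the maximum displacement is √(0.00556² + 0.00210663²) ≈ 0.00594571 m.
That is 0.00594571 m = 0.59457 cm.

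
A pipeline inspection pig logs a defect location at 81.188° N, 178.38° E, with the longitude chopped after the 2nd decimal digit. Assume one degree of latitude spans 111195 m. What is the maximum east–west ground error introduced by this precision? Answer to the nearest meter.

170 meters

Truncating at 2 decimal places can drop up to a full unit in the last place, so the longitude may be off by as much as 0.01°.
One degree of longitude at 81.188° is 111195 × cos 81.188° ≈ 111195 × 0.1532 = 17034.3 m.
So at most 0.01° × 17034.3 ≈ 170.343 m east–west.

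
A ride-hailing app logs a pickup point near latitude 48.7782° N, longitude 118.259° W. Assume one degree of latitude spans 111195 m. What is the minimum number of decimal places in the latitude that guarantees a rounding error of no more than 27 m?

4 decimal places

One degree of latitude covers 111195 m.
N decimal places → at most half a unit in the last place, 0.5 × 10⁻ᴺ° = 111195/2 × 10⁻ᴺ m.
Need 0.5 × 111195 × 10⁻ᴺ ≤ 27 → 10⁻ᴺ ≤ 4.856e-04, so N ≥ 3.31.
N = 3 would give 55.6 m (too coarse); N = 4 gives 5.56 m ≤ 27 m.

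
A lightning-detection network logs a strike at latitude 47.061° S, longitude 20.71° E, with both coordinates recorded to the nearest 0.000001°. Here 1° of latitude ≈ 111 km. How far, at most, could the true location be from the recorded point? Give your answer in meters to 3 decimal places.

Rounding to 6 decimal places leaves each coordinate within ±5e-07° of the true value.
North–south component: 5e-07° × 111000 = 0.0555 m.
Longitude error → 5e-07 × 111000 × cos 47.061° = 5e-07 × 111000 × 0.6812 ≈ 0.0378077 m.
The two errors are perpendicular, so the maximum displacement is √(0.0555² + 0.0378077²) ≈ 0.0671541 m.

0.067 meters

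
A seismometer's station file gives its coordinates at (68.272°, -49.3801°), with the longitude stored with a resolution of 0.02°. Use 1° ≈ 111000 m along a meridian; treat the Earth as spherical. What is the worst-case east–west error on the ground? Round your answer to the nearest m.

411 m

With a 0.02° grid the true value lies within half a step, ±0.02°/2 = ±0.01°, of the stored one.
At latitude 68.272° a degree of longitude spans 111000 m × cos 68.272° = 111000 × 0.3702 ≈ 41092.3 m.
East–west error: 0.01° × 41092.3 m/° ≈ 410.923 m.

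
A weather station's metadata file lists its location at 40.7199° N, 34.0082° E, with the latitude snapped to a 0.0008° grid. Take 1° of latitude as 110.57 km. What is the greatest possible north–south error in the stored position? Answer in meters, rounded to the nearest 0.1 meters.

44.2 meters

With a 0.0008° grid the true value lies within half a step, ±0.0008°/2 = ±0.0004°, of the stored one.
So the N–S error is at most 0.0004 × 110570 = 44.228 m.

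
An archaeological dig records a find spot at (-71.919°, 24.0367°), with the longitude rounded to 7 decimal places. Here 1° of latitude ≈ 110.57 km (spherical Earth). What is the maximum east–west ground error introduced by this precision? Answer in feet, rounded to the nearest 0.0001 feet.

Rounding to 7 decimal places leaves the longitude within ±5e-08° of the true value.
At latitude 71.919° a degree of longitude spans 110570 m × cos 71.919° = 110570 × 0.3104 ≈ 34316.6 m.
So at most 5e-08° × 34316.6 ≈ 0.00171583 m east–west.
Converting: 0.00171583 m × 3.2808 ft/m ≈ 0.0056294 ft.

0.0056 feet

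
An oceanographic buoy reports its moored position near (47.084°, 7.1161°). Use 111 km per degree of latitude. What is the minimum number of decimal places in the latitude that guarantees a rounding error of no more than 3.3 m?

One degree of latitude covers 111000 m.
N decimal places → at most half a unit in the last place, 0.5 × 10⁻ᴺ° = 111000/2 × 10⁻ᴺ m.
Setting 55500 × 10⁻ᴺ ≤ 3.3 gives 10ᴺ ≥ 1.682e+04, i.e. N ≥ 4.23.
So 5 decimal places suffice (0.555 m); 4 would allow up to 5.55 m.

5 decimal places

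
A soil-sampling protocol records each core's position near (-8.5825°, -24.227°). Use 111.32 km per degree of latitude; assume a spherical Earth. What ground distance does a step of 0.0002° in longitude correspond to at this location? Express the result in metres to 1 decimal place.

22.0 metres

One degree of longitude here spans 111320 × cos 8.5825° = 111320 × 0.9888 ≈ 110073 m; 0.0002° of that is 22.0147 m.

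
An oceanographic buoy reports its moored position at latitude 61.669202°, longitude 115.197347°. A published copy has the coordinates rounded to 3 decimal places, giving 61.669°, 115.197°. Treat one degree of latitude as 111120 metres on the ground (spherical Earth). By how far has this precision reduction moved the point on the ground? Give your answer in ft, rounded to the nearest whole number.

Δlat = 61.669202 − 61.669 = +0.000202°; Δlon = 115.197347 − 115.197 = +0.000347°.
N–S: 0.000202° × 111120 m/° = 22.4462 m.
East–west at this latitude: 0.000347° × 111120 × cos 61.669° ≈ 0.000347 × 52733.6 = 18.2986 m.
Hypotenuse of the two orthogonal shifts: √(22.4462² + 18.2986²) = 28.9598 m.
In feet: 28.9598 m ÷ 0.3048 ≈ 95.013 ft.

95 ft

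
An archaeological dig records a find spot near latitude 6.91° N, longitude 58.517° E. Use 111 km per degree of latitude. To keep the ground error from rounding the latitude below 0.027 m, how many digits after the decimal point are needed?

One degree of latitude covers 111000 m.
With N decimal places the half-ulp bound is 0.5·10⁻ᴺ°, or 0.5·10⁻ᴺ × 111000 m on the ground.
Setting 55500 × 10⁻ᴺ ≤ 0.027 gives 10ᴺ ≥ 2.056e+06, i.e. N ≥ 6.31.
N = 6 would give 0.0555 m (too coarse); N = 7 gives 0.00555 m ≤ 0.027 m.

7 decimal places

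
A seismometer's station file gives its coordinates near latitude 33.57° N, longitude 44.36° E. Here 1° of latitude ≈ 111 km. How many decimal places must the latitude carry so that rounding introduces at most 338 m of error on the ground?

3

One degree of latitude covers 111000 m.
With N decimal places the half-ulp bound is 0.5·10⁻ᴺ°, or 0.5·10⁻ᴺ × 111000 m on the ground.
Need 0.5 × 111000 × 10⁻ᴺ ≤ 338 → 10⁻ᴺ ≤ 6.090e-03, so N ≥ 2.22.
So 3 decimal places suffice (55.5 m); 2 would allow up to 555 m.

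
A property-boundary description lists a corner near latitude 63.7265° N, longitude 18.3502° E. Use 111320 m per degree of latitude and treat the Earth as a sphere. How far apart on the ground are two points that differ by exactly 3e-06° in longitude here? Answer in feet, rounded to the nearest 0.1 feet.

0.5 feet

3e-06° of longitude at 63.7265° is 3e-06 × 111320 × cos 63.7265° ≈ 3e-06 × 49276.5 = 0.14783 m.
Converting: 0.14783 m × 3.2808 ft/m ≈ 0.48501 ft.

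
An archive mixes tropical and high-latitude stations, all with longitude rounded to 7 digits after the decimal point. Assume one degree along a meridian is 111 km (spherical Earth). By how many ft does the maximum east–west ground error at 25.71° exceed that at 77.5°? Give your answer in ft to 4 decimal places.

0.0125 ft

Rounding to 7 decimal places leaves the longitude within ±5e-08° of the true value.
At 25.71°: 5e-08° × 111000 × cos 25.71° = 5e-08 × 111000 × 0.9010 ≈ 0.0050006 m.
Error at 77.5° = 5e-08° × 111000 × cos 77.5° ≈ 0.00555 × 0.2164 = 0.0012012 m.
So the lower-latitude error exceeds the higher by 0.0050006 − 0.0012012 = 0.0037993 m.
In feet: 0.00379932 m ÷ 0.3048 ≈ 0.012465 ft.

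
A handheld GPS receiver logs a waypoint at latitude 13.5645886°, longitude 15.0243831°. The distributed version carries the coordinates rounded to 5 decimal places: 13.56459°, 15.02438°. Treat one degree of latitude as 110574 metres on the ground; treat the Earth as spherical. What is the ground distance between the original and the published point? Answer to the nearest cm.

37 cm

Δlat = 13.5645886 − 13.56459 = -0.0000014°; Δlon = 15.0243831 − 15.02438 = +0.0000031°.
N–S: -0.0000014° × 110574 m/° = -0.154804 m.
East–west at this latitude: 0.0000031° × 110574 × cos 13.5646° ≈ 0.0000031 × 107490 = 0.333218 m.
Hypotenuse of the two orthogonal shifts: √(0.154804² + 0.333218²) = 0.367421 m.
That is 0.367421 m = 36.742 cm.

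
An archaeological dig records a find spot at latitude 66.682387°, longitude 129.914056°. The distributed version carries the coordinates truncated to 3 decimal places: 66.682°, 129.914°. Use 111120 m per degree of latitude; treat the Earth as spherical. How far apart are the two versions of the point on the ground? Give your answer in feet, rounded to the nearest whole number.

141 feet

Δlat = 66.682387 − 66.682 = +0.000387°; Δlon = 129.914056 − 129.914 = +0.000056°.
N–S: 0.000387° × 111120 m/° = 43.0034 m.
East–west at this latitude: 0.000056° × 111120 × cos 66.682° ≈ 0.000056 × 43985.1 = 2.46316 m.
Distance: √(43.0034² + 2.46316²) ≈ 43.0739 m.
Converting: 43.0739 m × 3.2808 ft/m ≈ 141.32 ft.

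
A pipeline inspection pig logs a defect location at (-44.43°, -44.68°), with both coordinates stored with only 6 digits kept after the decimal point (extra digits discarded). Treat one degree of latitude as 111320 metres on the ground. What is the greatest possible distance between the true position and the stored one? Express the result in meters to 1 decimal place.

Truncating at 6 decimal places can drop up to a full unit in the last place, so each coordinate may be off by as much as 1e-06°.
Latitude error → 1e-06 × 111320 = 0.11132 m along the meridian.
E–W at 44.43°: 1e-06° × 111320 × cos 44.43° = 1e-06 × 111320 × 0.7141 ≈ 0.0794943 m.
The two errors are perpendicular, so the maximum displacement is √(0.11132² + 0.0794943²) ≈ 0.13679 m.

0.1 meters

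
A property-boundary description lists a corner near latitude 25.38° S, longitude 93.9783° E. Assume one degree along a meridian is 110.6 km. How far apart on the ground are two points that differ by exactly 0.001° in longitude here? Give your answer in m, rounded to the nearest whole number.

One degree of longitude here spans 110600 × cos 25.38° = 110600 × 0.9035 ≈ 99925.4 m; 0.001° of that is 99.9254 m.

100 m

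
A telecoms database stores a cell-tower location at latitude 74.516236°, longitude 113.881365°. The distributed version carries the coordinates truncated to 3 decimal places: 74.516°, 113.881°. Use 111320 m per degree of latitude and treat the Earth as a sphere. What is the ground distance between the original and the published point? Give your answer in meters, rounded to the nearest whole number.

Δlat = 74.516236 − 74.516 = +0.000236°; Δlon = 113.881365 − 113.881 = +0.000365°.
North–south shift: 0.000236 × 111320 = 26.2715 m.
East–west at this latitude: 0.000365° × 111320 × cos 74.516° ≈ 0.000365 × 29719 = 10.8474 m.
Distance: √(26.2715² + 10.8474²) ≈ 28.4229 m.

28 meters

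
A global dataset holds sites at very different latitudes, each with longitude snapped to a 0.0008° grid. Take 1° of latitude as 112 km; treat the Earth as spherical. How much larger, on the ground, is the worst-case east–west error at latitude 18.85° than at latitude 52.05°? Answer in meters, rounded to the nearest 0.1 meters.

14.8 meters

With a 0.0008° grid the true value lies within half a step, ±0.0008°/2 = ±0.0004°, of the stored one.
At 18.85°: 0.0004° × 112000 × cos 18.85° = 0.0004 × 112000 × 0.9464 ≈ 42.397 m.
Error at 52.05° = 0.0004° × 112000 × cos 52.05° ≈ 44.8 × 0.6150 = 27.551 m.
Difference: 42.397 − 27.551 = 14.846 m.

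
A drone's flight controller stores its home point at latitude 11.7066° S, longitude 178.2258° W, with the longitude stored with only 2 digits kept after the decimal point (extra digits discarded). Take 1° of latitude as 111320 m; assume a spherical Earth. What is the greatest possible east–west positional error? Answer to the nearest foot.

3576 feet

Truncating at 2 decimal places can drop up to a full unit in the last place, so the longitude may be off by as much as 0.01°.
Parallels shrink by cos φ, so at 11.7066° a degree of longitude is 111320 × 0.9792 ≈ 109004 m.
Maximum E–W displacement: 0.01 × 109004 = 1090.04 m.
In feet: 1090.04 m ÷ 0.3048 ≈ 3576.3 ft.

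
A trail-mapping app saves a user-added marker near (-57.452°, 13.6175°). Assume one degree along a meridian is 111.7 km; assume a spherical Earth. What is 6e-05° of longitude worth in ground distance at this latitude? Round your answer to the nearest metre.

6e-05° of longitude at 57.452° is 6e-05 × 111700 × cos 57.452° ≈ 6e-05 × 60095.3 = 3.60572 m.

4 metres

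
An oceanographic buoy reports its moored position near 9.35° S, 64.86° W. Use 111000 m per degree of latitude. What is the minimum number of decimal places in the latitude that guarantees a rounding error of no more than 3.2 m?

5 decimal places

One degree of latitude covers 111000 m.
Rounding to N decimal places gives at most 0.5 × 10⁻ᴺ degrees of error, i.e. 0.5 × 10⁻ᴺ × 111000 m.
Setting 55500 × 10⁻ᴺ ≤ 3.2 gives 10ᴺ ≥ 1.734e+04, i.e. N ≥ 4.24.
N = 4 would give 5.55 m (too coarse); N = 5 gives 0.555 m ≤ 3.2 m.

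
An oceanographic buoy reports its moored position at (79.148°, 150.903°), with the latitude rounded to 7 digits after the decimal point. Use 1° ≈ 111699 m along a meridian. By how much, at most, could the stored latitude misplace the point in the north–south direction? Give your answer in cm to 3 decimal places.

0.558 cm

Rounding to 7 decimal places leaves the latitude within ±5e-08° of the true value.
Along the meridian that is 5e-08° × 111699 m/° = 0.00558495 m.
That is 0.00558495 m = 0.55849 cm.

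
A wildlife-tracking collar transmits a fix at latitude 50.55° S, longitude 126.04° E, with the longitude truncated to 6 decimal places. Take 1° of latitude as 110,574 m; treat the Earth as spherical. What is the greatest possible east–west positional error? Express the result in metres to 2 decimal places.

0.07 metres

Truncating at 6 decimal places can drop up to a full unit in the last place, so the longitude may be off by as much as 1e-06°.
One degree of longitude at 50.55° is 110574 × cos 50.55° ≈ 110574 × 0.6354 = 70259.2 m.
East–west error: 1e-06° × 70259.2 m/° ≈ 0.0702592 m.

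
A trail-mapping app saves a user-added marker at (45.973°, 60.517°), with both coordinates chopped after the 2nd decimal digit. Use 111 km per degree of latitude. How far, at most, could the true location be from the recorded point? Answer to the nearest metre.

1352 metres

Truncating at 2 decimal places can drop up to a full unit in the last place, so each coordinate may be off by as much as 0.01°.
North–south component: 0.01° × 111000 = 1110 m.
East–west component at 45.973°: 0.01° × 111000 × cos 45.973° ≈ 0.01 × 77144.7 ≈ 771.447 m.
Worst case both components are at the extreme and orthogonal: √(1110² + 771.447²) ≈ 1351.75 m.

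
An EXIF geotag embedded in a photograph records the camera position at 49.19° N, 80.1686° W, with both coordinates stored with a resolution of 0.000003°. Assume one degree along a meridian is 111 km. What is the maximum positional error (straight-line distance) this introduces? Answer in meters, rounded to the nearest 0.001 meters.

With a 0.000003° grid the true value lies within half a step, ±0.000003°/2 = ±1.5e-06°, of the stored one.
Latitude error → 1.5e-06 × 111000 = 0.1665 m along the meridian.
E–W at 49.19°: 1.5e-06° × 111000 × cos 49.19° = 1.5e-06 × 111000 × 0.6536 ≈ 0.108817 m.
Combining orthogonally: (0.1665² + 0.108817²)^½ ≈ 0.198905 m.

0.199 meters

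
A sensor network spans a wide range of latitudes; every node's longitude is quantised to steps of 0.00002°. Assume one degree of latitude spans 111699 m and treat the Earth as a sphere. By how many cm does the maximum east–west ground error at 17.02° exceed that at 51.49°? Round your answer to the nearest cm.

With a 0.00002° grid the true value lies within half a step, ±0.00002°/2 = ±1e-05°, of the stored one.
Error at 17.02° = 1e-05° × 111699 × cos 17.02° ≈ 1.117 × 0.9562 = 1.0681 m.
Error at 51.49° = 1e-05° × 111699 × cos 51.49° ≈ 1.117 × 0.6227 = 0.6955 m.
So the lower-latitude error exceeds the higher by 1.0681 − 0.6955 = 0.37257 m.
That is 0.372574 m = 37.257 cm.

37 cm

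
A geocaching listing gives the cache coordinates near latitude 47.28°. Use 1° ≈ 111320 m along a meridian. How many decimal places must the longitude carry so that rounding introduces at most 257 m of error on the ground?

At 47.28° one degree of longitude covers 111320 × cos 47.28° ≈ 111320 × 0.6784 ≈ 75521.3 m.
With N decimal places the half-ulp bound is 0.5·10⁻ᴺ°, or 0.5·10⁻ᴺ × 75521.3 m on the ground.
Need 0.5 × 75521.3 × 10⁻ᴺ ≤ 257 → 10⁻ᴺ ≤ 6.806e-03, so N ≥ 2.17.
So 3 decimal places suffice (37.8 m); 2 would allow up to 378 m.

3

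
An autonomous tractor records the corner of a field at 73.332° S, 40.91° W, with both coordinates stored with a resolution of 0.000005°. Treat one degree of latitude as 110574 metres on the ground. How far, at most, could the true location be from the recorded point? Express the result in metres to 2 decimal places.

0.29 metres

With a 0.000005° grid the true value lies within half a step, ±0.000005°/2 = ±2.5e-06°, of the stored one.
North–south component: 2.5e-06° × 110574 = 0.276435 m.
Longitude error → 2.5e-06 × 110574 × cos 73.332° = 2.5e-06 × 110574 × 0.2868 ≈ 0.0792886 m.
Worst case both components are at the extreme and orthogonal: √(0.276435² + 0.0792886²) ≈ 0.287581 m.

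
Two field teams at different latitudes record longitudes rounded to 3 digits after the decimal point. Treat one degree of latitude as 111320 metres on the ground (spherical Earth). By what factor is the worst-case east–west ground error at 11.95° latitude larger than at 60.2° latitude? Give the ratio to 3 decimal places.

1.969

Rounding to 3 decimal places leaves the longitude within ±0.0005° of the true value.
At 11.95°: 0.0005° × 111320 × cos 11.95° = 0.0005 × 111320 × 0.9783 ≈ 54.454 m.
Error at 60.2° = 0.0005° × 111320 × cos 60.2° ≈ 55.66 × 0.4970 = 27.662 m.
The ratio reduces to cos 11.95° / cos 60.2° = 0.9783/0.4970 ≈ 1.9686.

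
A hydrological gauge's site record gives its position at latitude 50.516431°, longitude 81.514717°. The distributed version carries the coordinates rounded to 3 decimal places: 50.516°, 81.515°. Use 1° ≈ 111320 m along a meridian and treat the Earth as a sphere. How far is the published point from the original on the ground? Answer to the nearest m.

52 m

Δlat = 50.516431 − 50.516 = +0.000431°; Δlon = 81.514717 − 81.515 = -0.000283°.
North–south shift: 0.000431 × 111320 = 47.9789 m.
E–W at 50.516°: -0.000283° × 111320 × cos 50.516° = -0.000283 × 111320 × 0.6359 ≈ -20.0319 m.
Distance: √(47.9789² + 20.0319²) ≈ 51.9928 m.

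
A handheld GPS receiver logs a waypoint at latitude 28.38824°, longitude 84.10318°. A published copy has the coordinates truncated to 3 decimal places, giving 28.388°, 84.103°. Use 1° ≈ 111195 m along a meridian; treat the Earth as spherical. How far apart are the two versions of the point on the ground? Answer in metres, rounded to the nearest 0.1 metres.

32.0 metres

Δlat = 28.38824 − 28.388 = +0.00024°; Δlon = 84.10318 − 84.103 = +0.00018°.
North–south shift: 0.00024 × 111195 = 26.6868 m.
E–W at 28.388°: 0.00018° × 111195 × cos 28.388° = 0.00018 × 111195 × 0.8797 ≈ 17.6082 m.
Distance: √(26.6868² + 17.6082²) ≈ 31.9724 m.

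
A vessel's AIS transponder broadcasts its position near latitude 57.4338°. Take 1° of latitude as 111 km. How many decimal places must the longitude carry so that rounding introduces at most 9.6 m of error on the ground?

4 decimal places

At 57.4338° one degree of longitude covers 111000 × cos 57.4338° ≈ 111000 × 0.5383 ≈ 59748.4 m.
Rounding to N decimal places gives at most 0.5 × 10⁻ᴺ degrees of error, i.e. 0.5 × 10⁻ᴺ × 59748.4 m.
Setting 29874.2 × 10⁻ᴺ ≤ 9.6 gives 10ᴺ ≥ 3112, i.e. N ≥ 3.49.
So 4 decimal places suffice (2.99 m); 3 would allow up to 29.9 m.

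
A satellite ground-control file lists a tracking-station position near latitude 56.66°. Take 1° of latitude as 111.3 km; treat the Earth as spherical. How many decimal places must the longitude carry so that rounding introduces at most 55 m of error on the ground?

3 decimal places

At 56.66° one degree of longitude covers 111300 × cos 56.66° ≈ 111300 × 0.5496 ≈ 61171.2 m.
Rounding to N decimal places gives at most 0.5 × 10⁻ᴺ degrees of error, i.e. 0.5 × 10⁻ᴺ × 61171.2 m.
Need 0.5 × 61171.2 × 10⁻ᴺ ≤ 55 → 10⁻ᴺ ≤ 1.798e-03, so N ≥ 2.75.
At 2 places the error can reach 306 m, but 3 places keeps it to 30.6 m.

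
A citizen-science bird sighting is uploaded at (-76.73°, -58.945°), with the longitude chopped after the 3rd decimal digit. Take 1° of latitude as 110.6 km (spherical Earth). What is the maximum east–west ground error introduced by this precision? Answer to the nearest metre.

Truncating at 3 decimal places can drop up to a full unit in the last place, so the longitude may be off by as much as 0.001°.
One degree of longitude at 76.73° is 110600 × cos 76.73° ≈ 110600 × 0.2295 = 25387.1 m.
East–west error: 0.001° × 25387.1 m/° ≈ 25.3871 m.

25 metres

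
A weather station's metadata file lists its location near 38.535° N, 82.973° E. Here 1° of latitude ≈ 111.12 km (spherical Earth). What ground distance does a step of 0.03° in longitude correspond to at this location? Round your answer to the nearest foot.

At 38.535° a degree of longitude is 111120 × cos 38.535° ≈ 86921.1 m, so 0.03° corresponds to 2607.63 m.
In feet: 2607.63 m ÷ 0.3048 ≈ 8555.2 ft.

8555 feet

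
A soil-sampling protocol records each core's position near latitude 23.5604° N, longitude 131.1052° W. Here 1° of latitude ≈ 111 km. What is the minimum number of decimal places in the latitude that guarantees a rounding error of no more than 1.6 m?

One degree of latitude covers 111000 m.
N decimal places → at most half a unit in the last place, 0.5 × 10⁻ᴺ° = 111000/2 × 10⁻ᴺ m.
Setting 55500 × 10⁻ᴺ ≤ 1.6 gives 10ᴺ ≥ 3.469e+04, i.e. N ≥ 4.54.
So 5 decimal places suffice (0.555 m); 4 would allow up to 5.55 m.

5 decimal places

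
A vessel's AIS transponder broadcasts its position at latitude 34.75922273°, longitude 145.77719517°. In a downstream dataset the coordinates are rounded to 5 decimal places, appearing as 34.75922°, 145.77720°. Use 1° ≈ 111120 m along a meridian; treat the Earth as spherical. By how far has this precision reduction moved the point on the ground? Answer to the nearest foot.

The latitude changed by +0.00000273° and the longitude by -0.00000483°.
North–south shift: 0.00000273 × 111120 = 0.303358 m.
East–west at this latitude: -0.00000483° × 111120 × cos 34.7592° ≈ -0.00000483 × 91291.2 = -0.440937 m.
Hypotenuse of the two orthogonal shifts: √(0.303358² + 0.440937²) = 0.535211 m.
In feet: 0.535211 m ÷ 0.3048 ≈ 1.7559 ft.

2 feet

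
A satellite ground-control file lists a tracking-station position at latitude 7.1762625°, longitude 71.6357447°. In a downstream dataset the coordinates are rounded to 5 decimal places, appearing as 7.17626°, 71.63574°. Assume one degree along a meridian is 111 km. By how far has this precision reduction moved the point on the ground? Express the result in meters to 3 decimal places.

0.587 meters

Δlat = 7.1762625 − 7.17626 = +0.0000025°; Δlon = 71.6357447 − 71.63574 = +0.0000047°.
North–south shift: 0.0000025 × 111000 = 0.2775 m.
E–W at 7.17626°: 0.0000047° × 111000 × cos 7.17626° = 0.0000047 × 111000 × 0.9922 ≈ 0.517613 m.
Distance: √(0.2775² + 0.517613²) ≈ 0.587307 m.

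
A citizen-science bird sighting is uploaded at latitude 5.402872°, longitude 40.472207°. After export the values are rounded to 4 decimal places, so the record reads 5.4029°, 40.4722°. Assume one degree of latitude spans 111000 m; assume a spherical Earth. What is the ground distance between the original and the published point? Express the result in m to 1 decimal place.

Δlat = 5.402872 − 5.4029 = -0.000028°; Δlon = 40.472207 − 40.4722 = +0.000007°.
North–south shift: -0.000028 × 111000 = -3.108 m.
E–W at 5.4029°: 0.000007° × 111000 × cos 5.4029° = 0.000007 × 111000 × 0.9956 ≈ 0.773548 m.
Combined displacement = (3.108² + 0.773548²)^½ ≈ 3.20282 m.

3.2 m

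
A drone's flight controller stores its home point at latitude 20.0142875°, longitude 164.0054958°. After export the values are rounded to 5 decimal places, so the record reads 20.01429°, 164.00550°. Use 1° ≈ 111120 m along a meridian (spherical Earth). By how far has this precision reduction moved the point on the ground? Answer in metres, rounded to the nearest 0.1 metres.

0.5 metres

Δlat = 20.0142875 − 20.01429 = -0.0000025°; Δlon = 164.0054958 − 164.00550 = -0.0000042°.
North–south shift: -0.0000025 × 111120 = -0.2778 m.
East–west at this latitude: -0.0000042° × 111120 × cos 20.0143° ≈ -0.0000042 × 104409 = -0.438518 m.
Hypotenuse of the two orthogonal shifts: √(0.2778² + 0.438518²) = 0.519106 m.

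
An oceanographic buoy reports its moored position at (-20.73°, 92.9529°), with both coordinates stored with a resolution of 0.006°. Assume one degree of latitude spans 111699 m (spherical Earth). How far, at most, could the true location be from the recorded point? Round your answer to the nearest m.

459 m

With a 0.006° grid the true value lies within half a step, ±0.006°/2 = ±0.003°, of the stored one.
Latitude error → 0.003 × 111699 = 335.097 m along the meridian.
East–west component at 20.73°: 0.003° × 111699 × cos 20.73° ≈ 0.003 × 104467 ≈ 313.402 m.
Worst case both components are at the extreme and orthogonal: √(335.097² + 313.402²) ≈ 458.815 m.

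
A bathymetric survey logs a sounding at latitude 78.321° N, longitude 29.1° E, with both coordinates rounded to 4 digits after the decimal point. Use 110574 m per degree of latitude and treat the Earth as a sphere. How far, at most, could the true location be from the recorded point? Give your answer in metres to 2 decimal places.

5.64 metres

Rounding to 4 decimal places leaves each coordinate within ±5e-05° of the true value.
N–S: 5e-05° × 110574 m/° = 5.5287 m.
East–west component at 78.321°: 5e-05° × 110574 × cos 78.321° ≈ 5e-05 × 22383.3 ≈ 1.11917 m.
Worst case both components are at the extreme and orthogonal: √(5.5287² + 1.11917²) ≈ 5.64084 m.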